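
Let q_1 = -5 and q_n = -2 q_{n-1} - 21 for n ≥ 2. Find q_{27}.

The fixed point is -21/(1 + 2) = -7, so q_n + 7 = -2(q_{n-1} + 7).
Hence q_n = 2·(-2)^{n-1} - 7.
q_{27} = 2·(-2)^{26} - 7 = 2·67108864 - 7 = 134217721.

134217721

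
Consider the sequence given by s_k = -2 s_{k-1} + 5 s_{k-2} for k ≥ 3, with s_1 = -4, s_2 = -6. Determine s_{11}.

9672

s_3 = -2*(-6) + 5*(-4) = -8
s_4 = -2*(-8) + 5*(-6) = -14
s_5 = -2*(-14) + 5*(-8) = -12
s_6 = -2*(-12) + 5*(-14) = -46
s_7 = -2*(-46) + 5*(-12) = 32
s_8 = -2*32 + 5*(-46) = -294
s_9 = -2*(-294) + 5*32 = 748
s_{10} = -2*748 + 5*(-294) = -2966
s_{11} = -2*(-2966) + 5*748 = 9672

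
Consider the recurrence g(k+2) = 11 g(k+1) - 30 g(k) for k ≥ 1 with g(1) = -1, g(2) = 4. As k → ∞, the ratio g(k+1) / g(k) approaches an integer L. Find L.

6

The characteristic equation is r^2 - 11r + 30 = 0, which factors as (r - 6)(r - 5) = 0.
So the roots are 6 and 5. Since |6| > |5| and the coefficient of 6^k is non-zero, the ratio tends to 6.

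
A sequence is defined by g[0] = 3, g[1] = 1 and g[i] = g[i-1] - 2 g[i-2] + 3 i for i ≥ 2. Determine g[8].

g[2] = 1 - 2*3 + 6 = 1
g[3] = 1 - 2*1 + 9 = 8
g[4] = 8 - 2*1 + 12 = 18
g[5] = 18 - 2*8 + 15 = 17
g[6] = 17 - 2*18 + 18 = -1
g[7] = (-1) - 2*17 + 21 = -14
g[8] = (-14) - 2*(-1) + 24 = 12

12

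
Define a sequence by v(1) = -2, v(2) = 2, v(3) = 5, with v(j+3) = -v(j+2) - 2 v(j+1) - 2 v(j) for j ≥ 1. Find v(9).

-37

v(4) = -5 - 2(2) - 2(-2) = -5
v(5) = -(-5) - 2(5) - 2(2) = -9
v(6) = -(-9) - 2(-5) - 2(5) = 9
v(7) = -9 - 2(-9) - 2(-5) = 19
v(8) = -19 - 2(9) - 2(-9) = -19
v(9) = -(-19) - 2(19) - 2(9) = -37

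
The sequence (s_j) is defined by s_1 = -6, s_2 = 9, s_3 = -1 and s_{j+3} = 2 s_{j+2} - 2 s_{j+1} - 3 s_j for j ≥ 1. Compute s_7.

-38

s_4 = 2(-1) - 2(9) - 3(-6) = -2
s_5 = 2(-2) - 2(-1) - 3(9) = -29
s_6 = 2(-29) - 2(-2) - 3(-1) = -51
s_7 = 2(-51) - 2(-29) - 3(-2) = -38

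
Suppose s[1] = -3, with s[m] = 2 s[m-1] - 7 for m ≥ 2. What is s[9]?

-2553

s[2] = 2*(-3) - 7 = -13
s[3] = 2*(-13) - 7 = -33
s[4] = 2*(-33) - 7 = -73
s[5] = 2*(-73) - 7 = -153
s[6] = 2*(-153) - 7 = -313
s[7] = 2*(-313) - 7 = -633
s[8] = 2*(-633) - 7 = -1273
s[9] = 2*(-1273) - 7 = -2553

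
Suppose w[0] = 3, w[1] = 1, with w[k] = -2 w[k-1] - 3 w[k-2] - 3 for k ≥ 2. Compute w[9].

w[2] = -2(1) - 3(3) - 3 = -14
w[3] = -2(-14) - 3(1) - 3 = 22
w[4] = -2(22) - 3(-14) - 3 = -5
w[5] = -2(-5) - 3(22) - 3 = -59
w[6] = -2(-59) - 3(-5) - 3 = 130
w[7] = -2(130) - 3(-59) - 3 = -86
w[8] = -2(-86) - 3(130) - 3 = -221
w[9] = -2(-221) - 3(-86) - 3 = 697

697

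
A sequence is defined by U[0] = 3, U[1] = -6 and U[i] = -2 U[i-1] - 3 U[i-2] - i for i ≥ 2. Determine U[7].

-171

U[2] = -2*(-6) - 3*3 - 2 = 1
U[3] = -2*1 - 3*(-6) - 3 = 13
U[4] = -2*13 - 3*1 - 4 = -33
U[5] = -2*(-33) - 3*13 - 5 = 22
U[6] = -2*22 - 3*(-33) - 6 = 49
U[7] = -2*49 - 3*22 - 7 = -171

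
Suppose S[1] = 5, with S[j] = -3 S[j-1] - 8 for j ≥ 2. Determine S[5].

565

S[2] = -3*5 - 8 = -23
S[3] = -3*(-23) - 8 = 61
S[4] = -3*61 - 8 = -191
S[5] = -3*(-191) - 8 = 565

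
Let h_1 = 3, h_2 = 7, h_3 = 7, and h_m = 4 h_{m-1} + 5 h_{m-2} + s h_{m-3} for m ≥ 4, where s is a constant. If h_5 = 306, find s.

h_4 = 63 + 3s
h_5 = 287 + 19s
So 287 + 19s = 306, giving s = 1.

1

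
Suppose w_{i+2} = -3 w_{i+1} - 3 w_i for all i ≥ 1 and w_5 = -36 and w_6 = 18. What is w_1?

Rearranging, w_{i-2} = (w_i + 3 w_{i-1}) / -3.
w_4 = (18 + 3(-36)) / -3 = -90/-3 = 30
w_3 = (-36 + 3(30)) / -3 = 54/-3 = -18
w_2 = (30 + 3(-18)) / -3 = -24/-3 = 8
w_1 = (-18 + 3(8)) / -3 = 6/-3 = -2

-2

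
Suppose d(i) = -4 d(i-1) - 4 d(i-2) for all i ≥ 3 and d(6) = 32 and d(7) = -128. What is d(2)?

Rearranging, d(i-2) = (d(i) + 4 d(i-1)) / -4.
d(5) = (-128 + 4·32) / -4 = 0/-4 = 0
d(4) = (32 + 4·0) / -4 = 32/-4 = -8
d(3) = (0 + 4·(-8)) / -4 = -32/-4 = 8
d(2) = (-8 + 4·8) / -4 = 24/-4 = -6

-6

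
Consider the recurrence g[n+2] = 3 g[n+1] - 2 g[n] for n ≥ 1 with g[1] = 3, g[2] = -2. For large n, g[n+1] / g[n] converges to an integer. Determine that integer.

2

The characteristic equation is r^2 - 3r + 2 = 0, which factors as (r - 2)(r - 1) = 0.
So the roots are 2 and 1. Since |2| > |1| and the coefficient of 2^n is non-zero, the ratio tends to 2.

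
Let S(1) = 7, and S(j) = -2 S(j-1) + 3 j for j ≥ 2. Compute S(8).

S(2) = -2(7) + 6 = -8
S(3) = -2(-8) + 9 = 25
S(4) = -2(25) + 12 = -38
S(5) = -2(-38) + 15 = 91
S(6) = -2(91) + 18 = -164
S(7) = -2(-164) + 21 = 349
S(8) = -2(349) + 24 = -674

-674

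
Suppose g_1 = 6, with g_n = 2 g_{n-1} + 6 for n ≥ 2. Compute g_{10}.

g_2 = 2·6 + 6 = 18
g_3 = 2·18 + 6 = 42
g_4 = 2·42 + 6 = 90
g_5 = 2·90 + 6 = 186
g_6 = 2·186 + 6 = 378
g_7 = 2·378 + 6 = 762
g_8 = 2·762 + 6 = 1530
g_9 = 2·1530 + 6 = 3066
g_{10} = 2·3066 + 6 = 6138

6138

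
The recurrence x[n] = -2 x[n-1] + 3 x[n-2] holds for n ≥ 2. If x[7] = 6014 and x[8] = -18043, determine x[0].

Rearranging, x[n-2] = (x[n] + 2 x[n-1]) / 3.
x[6] = (-18043 + 2(6014)) / 3 = -6015/3 = -2005
x[5] = (6014 + 2(-2005)) / 3 = 2004/3 = 668
x[4] = (-2005 + 2(668)) / 3 = -669/3 = -223
x[3] = (668 + 2(-223)) / 3 = 222/3 = 74
x[2] = (-223 + 2(74)) / 3 = -75/3 = -25
x[1] = (74 + 2(-25)) / 3 = 24/3 = 8
x[0] = (-25 + 2(8)) / 3 = -9/3 = -3

-3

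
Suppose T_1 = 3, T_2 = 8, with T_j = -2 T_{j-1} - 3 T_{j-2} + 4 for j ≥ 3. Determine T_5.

23

T_3 = -2*8 - 3*3 + 4 = -21
T_4 = -2*(-21) - 3*8 + 4 = 22
T_5 = -2*22 - 3*(-21) + 4 = 23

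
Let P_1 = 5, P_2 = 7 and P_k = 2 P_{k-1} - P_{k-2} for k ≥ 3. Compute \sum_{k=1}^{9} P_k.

P_3 = 2(7) - 5 = 9
P_4 = 2(9) - 7 = 11
P_5 = 2(11) - 9 = 13
P_6 = 2(13) - 11 = 15
P_7 = 2(15) - 13 = 17
P_8 = 2(17) - 15 = 19
P_9 = 2(19) - 17 = 21
Sum = 5 + 7 + 9 + 11 + 13 + 15 + 17 + 19 + 21 = 117

117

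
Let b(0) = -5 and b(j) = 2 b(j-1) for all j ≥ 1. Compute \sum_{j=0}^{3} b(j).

-75

b(1) = 2(-5) = -10
b(2) = 2(-10) = -20
b(3) = 2(-20) = -40
Sum = (-5) + (-10) + (-20) + (-40) = -75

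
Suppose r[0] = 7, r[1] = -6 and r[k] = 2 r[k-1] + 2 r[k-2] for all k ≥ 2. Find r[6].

r[2] = 2*(-6) + 2*7 = 2
r[3] = 2*2 + 2*(-6) = -8
r[4] = 2*(-8) + 2*2 = -12
r[5] = 2*(-12) + 2*(-8) = -40
r[6] = 2*(-40) + 2*(-12) = -104

-104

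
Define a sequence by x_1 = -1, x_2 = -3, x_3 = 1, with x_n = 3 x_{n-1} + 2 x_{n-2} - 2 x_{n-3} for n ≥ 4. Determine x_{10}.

1731

x_4 = 3(1) + 2(-3) - 2(-1) = -1
x_5 = 3(-1) + 2(1) - 2(-3) = 5
x_6 = 3(5) + 2(-1) - 2(1) = 11
x_7 = 3(11) + 2(5) - 2(-1) = 45
x_8 = 3(45) + 2(11) - 2(5) = 147
x_9 = 3(147) + 2(45) - 2(11) = 509
x_{10} = 3(509) + 2(147) - 2(45) = 1731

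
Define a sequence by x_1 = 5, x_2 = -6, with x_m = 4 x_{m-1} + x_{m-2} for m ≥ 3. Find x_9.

x_3 = 4(-6) + 5 = -19
x_4 = 4(-19) + (-6) = -82
x_5 = 4(-82) + (-19) = -347
x_6 = 4(-347) + (-82) = -1470
x_7 = 4(-1470) + (-347) = -6227
x_8 = 4(-6227) + (-1470) = -26378
x_9 = 4(-26378) + (-6227) = -111739

-111739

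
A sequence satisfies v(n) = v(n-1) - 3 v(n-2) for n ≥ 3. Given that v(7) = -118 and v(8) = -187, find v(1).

Rearranging, v(n-2) = (v(n) - v(n-1)) / -3.
v(6) = (-187 - (-118)) / -3 = -69/-3 = 23
v(5) = (-118 - 23) / -3 = -141/-3 = 47
v(4) = (23 - 47) / -3 = -24/-3 = 8
v(3) = (47 - 8) / -3 = 39/-3 = -13
v(2) = (8 - (-13)) / -3 = 21/-3 = -7
v(1) = (-13 - (-7)) / -3 = -6/-3 = 2

2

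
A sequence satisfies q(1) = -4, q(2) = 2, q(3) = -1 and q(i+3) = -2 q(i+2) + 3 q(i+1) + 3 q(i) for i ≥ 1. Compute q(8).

q(4) = -2(-1) + 3(2) + 3(-4) = -4
q(5) = -2(-4) + 3(-1) + 3(2) = 11
q(6) = -2(11) + 3(-4) + 3(-1) = -37
q(7) = -2(-37) + 3(11) + 3(-4) = 95
q(8) = -2(95) + 3(-37) + 3(11) = -268

-268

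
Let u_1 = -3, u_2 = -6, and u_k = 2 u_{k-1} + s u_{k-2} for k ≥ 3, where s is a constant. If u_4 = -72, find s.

4

u_3 = -12 - 3s
u_4 = -24 - 12s
So -24 - 12s = -72, giving s = 4.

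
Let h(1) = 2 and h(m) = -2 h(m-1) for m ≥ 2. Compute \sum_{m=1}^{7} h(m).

86

h(2) = -2*2 = -4
h(3) = -2*(-4) = 8
h(4) = -2*8 = -16
h(5) = -2*(-16) = 32
h(6) = -2*32 = -64
h(7) = -2*(-64) = 128
Sum = 2 + (-4) + 8 + (-16) + 32 + (-64) + 128 = 86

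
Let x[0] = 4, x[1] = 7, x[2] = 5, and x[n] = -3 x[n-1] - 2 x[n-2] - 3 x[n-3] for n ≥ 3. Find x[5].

-209

x[3] = -3*5 - 2*7 - 3*4 = -41
x[4] = -3*(-41) - 2*5 - 3*7 = 92
x[5] = -3*92 - 2*(-41) - 3*5 = -209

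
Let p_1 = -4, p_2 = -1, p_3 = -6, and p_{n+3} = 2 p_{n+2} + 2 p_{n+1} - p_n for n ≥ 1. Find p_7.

-204

p_4 = 2*(-6) + 2*(-1) - (-4) = -10
p_5 = 2*(-10) + 2*(-6) - (-1) = -31
p_6 = 2*(-31) + 2*(-10) - (-6) = -76
p_7 = 2*(-76) + 2*(-31) - (-10) = -204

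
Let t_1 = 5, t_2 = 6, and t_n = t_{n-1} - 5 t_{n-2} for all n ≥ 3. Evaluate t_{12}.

t_3 = 6 - 5·5 = -19
t_4 = (-19) - 5·6 = -49
t_5 = (-49) - 5·(-19) = 46
t_6 = 46 - 5·(-49) = 291
t_7 = 291 - 5·46 = 61
t_8 = 61 - 5·291 = -1394
t_9 = (-1394) - 5·61 = -1699
t_{10} = (-1699) - 5·(-1394) = 5271
t_{11} = 5271 - 5·(-1699) = 13766
t_{12} = 13766 - 5·5271 = -12589

-12589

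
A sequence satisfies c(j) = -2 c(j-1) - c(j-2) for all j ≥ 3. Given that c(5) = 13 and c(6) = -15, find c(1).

5

Rearranging, c(j-2) = -(c(j) + 2 c(j-1)).
c(4) = -(-15 + 2(13)) = -11
c(3) = -(13 + 2(-11)) = 9
c(2) = -(-11 + 2(9)) = -7
c(1) = -(9 + 2(-7)) = 5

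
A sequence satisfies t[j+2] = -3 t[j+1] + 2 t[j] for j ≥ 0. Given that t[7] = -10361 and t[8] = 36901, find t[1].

Rearranging, t[j-2] = (t[j] + 3 t[j-1]) / 2.
t[6] = (36901 + 3(-10361)) / 2 = 5818/2 = 2909
t[5] = (-10361 + 3(2909)) / 2 = -1634/2 = -817
t[4] = (2909 + 3(-817)) / 2 = 458/2 = 229
t[3] = (-817 + 3(229)) / 2 = -130/2 = -65
t[2] = (229 + 3(-65)) / 2 = 34/2 = 17
t[1] = (-65 + 3(17)) / 2 = -14/2 = -7

-7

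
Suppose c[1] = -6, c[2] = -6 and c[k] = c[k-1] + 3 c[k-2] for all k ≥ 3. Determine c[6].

-240

c[3] = (-6) + 3(-6) = -24
c[4] = (-24) + 3(-6) = -42
c[5] = (-42) + 3(-24) = -114
c[6] = (-114) + 3(-42) = -240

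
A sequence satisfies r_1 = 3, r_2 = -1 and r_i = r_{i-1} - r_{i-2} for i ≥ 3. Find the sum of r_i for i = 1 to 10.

r_3 = (-1) - 3 = -4
r_4 = (-4) - (-1) = -3
r_5 = (-3) - (-4) = 1
r_6 = 1 - (-3) = 4
r_7 = 4 - 1 = 3
r_8 = 3 - 4 = -1
r_9 = (-1) - 3 = -4
r_{10} = (-4) - (-1) = -3
Sum = 3 + (-1) + (-4) + (-3) + 1 + 4 + 3 + (-1) + (-4) + (-3) = -5

-5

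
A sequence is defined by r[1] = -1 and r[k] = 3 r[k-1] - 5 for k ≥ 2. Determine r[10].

r[2] = 3(-1) - 5 = -8
r[3] = 3(-8) - 5 = -29
r[4] = 3(-29) - 5 = -92
r[5] = 3(-92) - 5 = -281
r[6] = 3(-281) - 5 = -848
r[7] = 3(-848) - 5 = -2549
r[8] = 3(-2549) - 5 = -7652
r[9] = 3(-7652) - 5 = -22961
r[10] = 3(-22961) - 5 = -68888

-68888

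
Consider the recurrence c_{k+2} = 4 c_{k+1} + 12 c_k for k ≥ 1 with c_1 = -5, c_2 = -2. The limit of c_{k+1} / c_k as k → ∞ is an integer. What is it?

The characteristic equation is r^2 - 4r - 12 = 0, which factors as (r - 6)(r + 2) = 0.
So the roots are 6 and -2. Since |6| > |-2| and the coefficient of 6^k is non-zero, the ratio tends to 6.

6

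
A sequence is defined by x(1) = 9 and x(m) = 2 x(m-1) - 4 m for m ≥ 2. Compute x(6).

-64

x(2) = 2(9) - 8 = 10
x(3) = 2(10) - 12 = 8
x(4) = 2(8) - 16 = 0
x(5) = 2(0) - 20 = -20
x(6) = 2(-20) - 24 = -64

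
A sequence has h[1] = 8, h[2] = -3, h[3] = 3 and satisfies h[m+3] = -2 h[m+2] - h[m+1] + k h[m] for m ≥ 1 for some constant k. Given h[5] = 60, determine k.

h[4] = -3 + 8k
h[5] = 3 - 19k
So 3 - 19k = 60, giving k = -3.

-3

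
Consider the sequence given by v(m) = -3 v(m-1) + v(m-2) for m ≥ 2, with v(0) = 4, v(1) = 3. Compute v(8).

-7025

v(2) = -3·3 + 4 = -5
v(3) = -3·(-5) + 3 = 18
v(4) = -3·18 + (-5) = -59
v(5) = -3·(-59) + 18 = 195
v(6) = -3·195 + (-59) = -644
v(7) = -3·(-644) + 195 = 2127
v(8) = -3·2127 + (-644) = -7025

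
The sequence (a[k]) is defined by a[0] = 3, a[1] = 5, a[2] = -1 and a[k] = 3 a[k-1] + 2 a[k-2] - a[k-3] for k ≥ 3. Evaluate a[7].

a[3] = 3(-1) + 2(5) - 3 = 4
a[4] = 3(4) + 2(-1) - 5 = 5
a[5] = 3(5) + 2(4) - (-1) = 24
a[6] = 3(24) + 2(5) - 4 = 78
a[7] = 3(78) + 2(24) - 5 = 277

277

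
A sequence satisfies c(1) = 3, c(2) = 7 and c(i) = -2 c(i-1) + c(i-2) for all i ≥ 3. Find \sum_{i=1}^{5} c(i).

c(3) = -2(7) + 3 = -11
c(4) = -2(-11) + 7 = 29
c(5) = -2(29) + (-11) = -69
Sum = 3 + 7 + (-11) + 29 + (-69) = -41

-41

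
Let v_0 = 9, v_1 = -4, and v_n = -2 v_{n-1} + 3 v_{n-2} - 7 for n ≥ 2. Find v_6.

2046

v_2 = -2·(-4) + 3·9 - 7 = 28
v_3 = -2·28 + 3·(-4) - 7 = -75
v_4 = -2·(-75) + 3·28 - 7 = 227
v_5 = -2·227 + 3·(-75) - 7 = -686
v_6 = -2·(-686) + 3·227 - 7 = 2046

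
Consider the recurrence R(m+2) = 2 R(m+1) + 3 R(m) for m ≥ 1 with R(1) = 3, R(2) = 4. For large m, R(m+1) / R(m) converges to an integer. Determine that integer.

3

The characteristic equation is r^2 - 2r - 3 = 0, which factors as (r - 3)(r + 1) = 0.
So the roots are 3 and -1. Since |3| > |-1| and the coefficient of 3^m is non-zero, the ratio tends to 3.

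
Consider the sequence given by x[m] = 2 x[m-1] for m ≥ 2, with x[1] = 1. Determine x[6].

x[2] = 2·1 = 2
x[3] = 2·2 = 4
x[4] = 2·4 = 8
x[5] = 2·8 = 16
x[6] = 2·16 = 32

32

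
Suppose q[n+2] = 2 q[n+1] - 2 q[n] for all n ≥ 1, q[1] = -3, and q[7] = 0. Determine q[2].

Let q[2] = z.
q[3] = 6 + 2z
q[4] = 12 + 2z
q[5] = 12
q[6] = -4z
q[7] = -24 - 8z
So -24 - 8z = 0, giving z = -3.

-3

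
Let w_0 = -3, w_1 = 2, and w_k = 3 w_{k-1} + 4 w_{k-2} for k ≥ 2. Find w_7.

-3274

w_2 = 3(2) + 4(-3) = -6
w_3 = 3(-6) + 4(2) = -10
w_4 = 3(-10) + 4(-6) = -54
w_5 = 3(-54) + 4(-10) = -202
w_6 = 3(-202) + 4(-54) = -822
w_7 = 3(-822) + 4(-202) = -3274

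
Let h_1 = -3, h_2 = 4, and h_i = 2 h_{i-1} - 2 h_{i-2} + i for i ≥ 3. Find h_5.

h_3 = 2·4 - 2·(-3) + 3 = 17
h_4 = 2·17 - 2·4 + 4 = 30
h_5 = 2·30 - 2·17 + 5 = 31

31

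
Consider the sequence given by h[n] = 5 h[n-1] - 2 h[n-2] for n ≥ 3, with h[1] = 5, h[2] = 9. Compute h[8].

67853

h[3] = 5·9 - 2·5 = 35
h[4] = 5·35 - 2·9 = 157
h[5] = 5·157 - 2·35 = 715
h[6] = 5·715 - 2·157 = 3261
h[7] = 5·3261 - 2·715 = 14875
h[8] = 5·14875 - 2·3261 = 67853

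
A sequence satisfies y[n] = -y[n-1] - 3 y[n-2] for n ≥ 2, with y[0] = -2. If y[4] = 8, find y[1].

Let y[1] = w.
y[2] = 6 - w
y[3] = -6 - 2w
y[4] = -12 + 5w
So -12 + 5w = 8, giving w = 4.

4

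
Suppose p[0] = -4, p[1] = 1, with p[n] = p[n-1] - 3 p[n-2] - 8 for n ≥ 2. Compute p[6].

60

p[2] = 1 - 3·(-4) - 8 = 5
p[3] = 5 - 3·1 - 8 = -6
p[4] = (-6) - 3·5 - 8 = -29
p[5] = (-29) - 3·(-6) - 8 = -19
p[6] = (-19) - 3·(-29) - 8 = 60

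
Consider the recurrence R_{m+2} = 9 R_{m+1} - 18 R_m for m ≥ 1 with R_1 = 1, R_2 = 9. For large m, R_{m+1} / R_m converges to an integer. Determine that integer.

6

The characteristic equation is r^2 - 9r + 18 = 0, which factors as (r - 6)(r - 3) = 0.
So the roots are 6 and 3. Since |6| > |3| and the coefficient of 6^m is non-zero, the ratio tends to 6.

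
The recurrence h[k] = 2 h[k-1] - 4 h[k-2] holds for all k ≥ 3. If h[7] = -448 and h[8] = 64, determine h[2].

1

Rearranging, h[k-2] = (h[k] - 2 h[k-1]) / -4.
h[6] = (64 - 2·(-448)) / -4 = 960/-4 = -240
h[5] = (-448 - 2·(-240)) / -4 = 32/-4 = -8
h[4] = (-240 - 2·(-8)) / -4 = -224/-4 = 56
h[3] = (-8 - 2·56) / -4 = -120/-4 = 30
h[2] = (56 - 2·30) / -4 = -4/-4 = 1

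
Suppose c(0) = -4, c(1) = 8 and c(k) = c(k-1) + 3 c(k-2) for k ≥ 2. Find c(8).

572

c(2) = 8 + 3(-4) = -4
c(3) = (-4) + 3(8) = 20
c(4) = 20 + 3(-4) = 8
c(5) = 8 + 3(20) = 68
c(6) = 68 + 3(8) = 92
c(7) = 92 + 3(68) = 296
c(8) = 296 + 3(92) = 572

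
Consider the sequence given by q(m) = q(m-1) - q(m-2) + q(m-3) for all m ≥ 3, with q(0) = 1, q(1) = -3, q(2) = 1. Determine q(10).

q(3) = 1 - (-3) + 1 = 5
q(4) = 5 - 1 + (-3) = 1
q(5) = 1 - 5 + 1 = -3
q(6) = (-3) - 1 + 5 = 1
q(7) = 1 - (-3) + 1 = 5
q(8) = 5 - 1 + (-3) = 1
q(9) = 1 - 5 + 1 = -3
q(10) = (-3) - 1 + 5 = 1

1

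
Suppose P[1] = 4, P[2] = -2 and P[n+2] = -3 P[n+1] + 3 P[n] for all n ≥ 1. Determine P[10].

-182412

P[3] = -3(-2) + 3(4) = 18
P[4] = -3(18) + 3(-2) = -60
P[5] = -3(-60) + 3(18) = 234
P[6] = -3(234) + 3(-60) = -882
P[7] = -3(-882) + 3(234) = 3348
P[8] = -3(3348) + 3(-882) = -12690
P[9] = -3(-12690) + 3(3348) = 48114
P[10] = -3(48114) + 3(-12690) = -182412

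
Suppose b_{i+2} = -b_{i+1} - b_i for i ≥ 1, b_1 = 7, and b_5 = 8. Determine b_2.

Let b_2 = w.
b_3 = -7 - w
b_4 = 7
b_5 = w
So w = 8, giving w = 8.

8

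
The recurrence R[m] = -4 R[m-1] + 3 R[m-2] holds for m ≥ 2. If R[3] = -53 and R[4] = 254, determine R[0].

6

Rearranging, R[m-2] = (R[m] + 4 R[m-1]) / 3.
R[2] = (254 + 4·(-53)) / 3 = 42/3 = 14
R[1] = (-53 + 4·14) / 3 = 3/3 = 1
R[0] = (14 + 4·1) / 3 = 18/3 = 6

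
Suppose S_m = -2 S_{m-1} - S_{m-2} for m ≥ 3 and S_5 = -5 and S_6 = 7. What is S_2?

-1

Rearranging, S_{m-2} = -(S_m + 2 S_{m-1}).
S_4 = -(7 + 2*(-5)) = 3
S_3 = -(-5 + 2*3) = -1
S_2 = -(3 + 2*(-1)) = -1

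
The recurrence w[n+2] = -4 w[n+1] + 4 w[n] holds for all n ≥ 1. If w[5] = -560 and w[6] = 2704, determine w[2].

5

Rearranging, w[n-2] = (w[n] + 4 w[n-1]) / 4.
w[4] = (2704 + 4(-560)) / 4 = 464/4 = 116
w[3] = (-560 + 4(116)) / 4 = -96/4 = -24
w[2] = (116 + 4(-24)) / 4 = 20/4 = 5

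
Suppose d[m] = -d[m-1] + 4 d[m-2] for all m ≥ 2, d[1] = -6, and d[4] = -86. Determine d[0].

-7

Let d[0] = z.
d[2] = 6 + 4z
d[3] = -30 - 4z
d[4] = 54 + 20z
So 54 + 20z = -86, giving z = -7.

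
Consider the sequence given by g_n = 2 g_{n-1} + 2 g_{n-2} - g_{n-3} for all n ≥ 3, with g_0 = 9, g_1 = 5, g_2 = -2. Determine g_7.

-243

g_3 = 2*(-2) + 2*5 - 9 = -3
g_4 = 2*(-3) + 2*(-2) - 5 = -15
g_5 = 2*(-15) + 2*(-3) - (-2) = -34
g_6 = 2*(-34) + 2*(-15) - (-3) = -95
g_7 = 2*(-95) + 2*(-34) - (-15) = -243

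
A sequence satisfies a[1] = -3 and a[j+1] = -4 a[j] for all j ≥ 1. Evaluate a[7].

-12288

a[2] = -4(-3) = 12
a[3] = -4(12) = -48
a[4] = -4(-48) = 192
a[5] = -4(192) = -768
a[6] = -4(-768) = 3072
a[7] = -4(3072) = -12288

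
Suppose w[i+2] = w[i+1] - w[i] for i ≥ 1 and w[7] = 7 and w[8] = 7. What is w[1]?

Rearranging, w[i-2] = -(w[i] - w[i-1]).
w[6] = -(7 - 7) = 0
w[5] = -(7 - 0) = -7
w[4] = -(0 - (-7)) = -7
w[3] = -(-7 - (-7)) = 0
w[2] = -(-7 - 0) = 7
w[1] = -(0 - 7) = 7

7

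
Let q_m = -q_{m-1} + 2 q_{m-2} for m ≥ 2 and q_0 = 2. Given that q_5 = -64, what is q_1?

-4

Let q_1 = x.
q_2 = 4 - x
q_3 = -4 + 3x
q_4 = 12 - 5x
q_5 = -20 + 11x
So -20 + 11x = -64, giving x = -4.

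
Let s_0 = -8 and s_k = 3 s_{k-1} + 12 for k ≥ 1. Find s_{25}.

-1694577218892

The fixed point is 12/(1 - 3) = -6, so s_k + 6 = 3(s_{k-1} + 6).
Hence s_k = -2·3^k - 6.
s_{25} = -2·3^{25} - 6 = -2·847288609443 - 6 = -1694577218892.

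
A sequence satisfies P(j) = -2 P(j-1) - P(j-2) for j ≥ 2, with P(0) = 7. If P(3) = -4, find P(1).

-6

Let P(1) = z.
P(2) = -7 - 2z
P(3) = 14 + 3z
So 14 + 3z = -4, giving z = -6.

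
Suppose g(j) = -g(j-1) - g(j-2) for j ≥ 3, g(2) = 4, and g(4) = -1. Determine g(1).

-1

Let g(1) = y.
g(3) = -4 - y
g(4) = y
So y = -1, giving y = -1.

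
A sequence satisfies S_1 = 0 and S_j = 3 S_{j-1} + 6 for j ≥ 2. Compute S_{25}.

The fixed point is 6/(1 - 3) = -3, so S_j + 3 = 3(S_{j-1} + 3).
Hence S_j = 3·3^{j-1} - 3.
S_{25} = 3·3^{24} - 3 = 3·282429536481 - 3 = 847288609440.

847288609440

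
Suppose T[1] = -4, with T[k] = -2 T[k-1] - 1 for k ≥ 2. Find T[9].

T[2] = -2*(-4) - 1 = 7
T[3] = -2*7 - 1 = -15
T[4] = -2*(-15) - 1 = 29
T[5] = -2*29 - 1 = -59
T[6] = -2*(-59) - 1 = 117
T[7] = -2*117 - 1 = -235
T[8] = -2*(-235) - 1 = 469
T[9] = -2*469 - 1 = -939

-939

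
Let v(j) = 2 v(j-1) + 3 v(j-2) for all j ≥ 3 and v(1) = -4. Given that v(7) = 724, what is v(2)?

Let v(2) = x.
v(3) = -12 + 2x
v(4) = -24 + 7x
v(5) = -84 + 20x
v(6) = -240 + 61x
v(7) = -732 + 182x
So -732 + 182x = 724, giving x = 8.

8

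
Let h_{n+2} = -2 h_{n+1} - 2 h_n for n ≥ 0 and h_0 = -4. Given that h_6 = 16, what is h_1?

Let h_1 = z.
h_2 = 8 - 2z
h_3 = -16 + 2z
h_4 = 16
h_5 = -4z
h_6 = -32 + 8z
So -32 + 8z = 16, giving z = 6.

6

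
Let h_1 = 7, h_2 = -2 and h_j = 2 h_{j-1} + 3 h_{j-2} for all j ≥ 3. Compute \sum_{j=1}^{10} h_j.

h_3 = 2·(-2) + 3·7 = 17
h_4 = 2·17 + 3·(-2) = 28
h_5 = 2·28 + 3·17 = 107
h_6 = 2·107 + 3·28 = 298
h_7 = 2·298 + 3·107 = 917
h_8 = 2·917 + 3·298 = 2728
h_9 = 2·2728 + 3·917 = 8207
h_{10} = 2·8207 + 3·2728 = 24598
Sum = 7 + (-2) + 17 + 28 + 107 + 298 + 917 + 2728 + 8207 + 24598 = 36905

36905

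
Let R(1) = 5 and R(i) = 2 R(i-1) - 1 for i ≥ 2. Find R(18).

524289

The fixed point is -1/(1 - 2) = 1, so R(i) - 1 = 2(R(i-1) - 1).
Hence R(i) = 4·2^{i-1} + 1.
R(18) = 4·2^{17} + 1 = 4·131072 + 1 = 524289.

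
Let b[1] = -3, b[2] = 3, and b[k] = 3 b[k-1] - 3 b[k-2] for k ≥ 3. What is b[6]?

108

b[3] = 3*3 - 3*(-3) = 18
b[4] = 3*18 - 3*3 = 45
b[5] = 3*45 - 3*18 = 81
b[6] = 3*81 - 3*45 = 108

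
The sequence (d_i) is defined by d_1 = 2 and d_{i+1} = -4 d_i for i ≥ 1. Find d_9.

131072

d_2 = -4*2 = -8
d_3 = -4*(-8) = 32
d_4 = -4*32 = -128
d_5 = -4*(-128) = 512
d_6 = -4*512 = -2048
d_7 = -4*(-2048) = 8192
d_8 = -4*8192 = -32768
d_9 = -4*(-32768) = 131072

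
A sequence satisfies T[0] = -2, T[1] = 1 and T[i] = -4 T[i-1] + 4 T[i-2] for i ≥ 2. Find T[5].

1232

T[2] = -4(1) + 4(-2) = -12
T[3] = -4(-12) + 4(1) = 52
T[4] = -4(52) + 4(-12) = -256
T[5] = -4(-256) + 4(52) = 1232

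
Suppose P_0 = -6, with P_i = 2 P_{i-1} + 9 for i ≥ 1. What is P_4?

39

P_1 = 2*(-6) + 9 = -3
P_2 = 2*(-3) + 9 = 3
P_3 = 2*3 + 9 = 15
P_4 = 2*15 + 9 = 39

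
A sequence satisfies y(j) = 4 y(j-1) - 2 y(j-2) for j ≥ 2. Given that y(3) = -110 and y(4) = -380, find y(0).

5

Rearranging, y(j-2) = (y(j) - 4 y(j-1)) / -2.
y(2) = (-380 - 4·(-110)) / -2 = 60/-2 = -30
y(1) = (-110 - 4·(-30)) / -2 = 10/-2 = -5
y(0) = (-30 - 4·(-5)) / -2 = -10/-2 = 5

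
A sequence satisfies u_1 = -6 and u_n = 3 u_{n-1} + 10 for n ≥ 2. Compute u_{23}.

The fixed point is 10/(1 - 3) = -5, so u_n + 5 = 3(u_{n-1} + 5).
Hence u_n = -1·3^{n-1} - 5.
u_{23} = -1·3^{22} - 5 = -1·31381059609 - 5 = -31381059614.

-31381059614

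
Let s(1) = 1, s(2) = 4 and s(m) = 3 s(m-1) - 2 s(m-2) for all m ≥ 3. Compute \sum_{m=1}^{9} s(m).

1515

s(3) = 3*4 - 2*1 = 10
s(4) = 3*10 - 2*4 = 22
s(5) = 3*22 - 2*10 = 46
s(6) = 3*46 - 2*22 = 94
s(7) = 3*94 - 2*46 = 190
s(8) = 3*190 - 2*94 = 382
s(9) = 3*382 - 2*190 = 766
Sum = 1 + 4 + 10 + 22 + 46 + 94 + 190 + 382 + 766 = 1515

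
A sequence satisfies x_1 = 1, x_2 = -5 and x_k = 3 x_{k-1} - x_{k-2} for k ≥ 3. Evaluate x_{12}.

x_3 = 3(-5) - 1 = -16
x_4 = 3(-16) - (-5) = -43
x_5 = 3(-43) - (-16) = -113
x_6 = 3(-113) - (-43) = -296
x_7 = 3(-296) - (-113) = -775
x_8 = 3(-775) - (-296) = -2029
x_9 = 3(-2029) - (-775) = -5312
x_{10} = 3(-5312) - (-2029) = -13907
x_{11} = 3(-13907) - (-5312) = -36409
x_{12} = 3(-36409) - (-13907) = -95320

-95320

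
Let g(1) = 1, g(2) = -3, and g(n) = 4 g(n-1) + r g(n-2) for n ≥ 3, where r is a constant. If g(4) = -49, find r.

g(3) = -12 + r
g(4) = -48 + r
So -48 + r = -49, giving r = -1.

-1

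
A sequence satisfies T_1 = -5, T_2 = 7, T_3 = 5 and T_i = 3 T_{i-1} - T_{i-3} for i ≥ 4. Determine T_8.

1273

T_4 = 3*5 - (-5) = 20
T_5 = 3*20 - 7 = 53
T_6 = 3*53 - 5 = 154
T_7 = 3*154 - 20 = 442
T_8 = 3*442 - 53 = 1273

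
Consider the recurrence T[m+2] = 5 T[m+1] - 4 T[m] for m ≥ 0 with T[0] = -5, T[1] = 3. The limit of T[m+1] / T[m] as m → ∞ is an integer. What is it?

4

The characteristic equation is r^2 - 5r + 4 = 0, which factors as (r - 4)(r - 1) = 0.
So the roots are 4 and 1. Since |4| > |1| and the coefficient of 4^m is non-zero, the ratio tends to 4.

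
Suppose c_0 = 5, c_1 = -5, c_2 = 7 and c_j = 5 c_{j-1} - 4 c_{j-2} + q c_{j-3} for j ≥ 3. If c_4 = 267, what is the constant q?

1

c_3 = 55 + 5q
c_4 = 247 + 20q
So 247 + 20q = 267, giving q = 1.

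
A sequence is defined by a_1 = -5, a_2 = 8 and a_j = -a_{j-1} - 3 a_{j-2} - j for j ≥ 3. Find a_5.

a_3 = -8 - 3·(-5) - 3 = 4
a_4 = -4 - 3·8 - 4 = -32
a_5 = -(-32) - 3·4 - 5 = 15

15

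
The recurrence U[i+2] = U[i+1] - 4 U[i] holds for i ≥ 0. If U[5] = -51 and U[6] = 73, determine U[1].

1

Rearranging, U[i-2] = (U[i] - U[i-1]) / -4.
U[4] = (73 - (-51)) / -4 = 124/-4 = -31
U[3] = (-51 - (-31)) / -4 = -20/-4 = 5
U[2] = (-31 - 5) / -4 = -36/-4 = 9
U[1] = (5 - 9) / -4 = -4/-4 = 1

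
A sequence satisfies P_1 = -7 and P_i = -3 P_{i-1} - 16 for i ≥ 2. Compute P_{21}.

The fixed point is -16/(1 + 3) = -4, so P_i + 4 = -3(P_{i-1} + 4).
Hence P_i = -3·(-3)^{i-1} - 4.
P_{21} = -3·(-3)^{20} - 4 = -3·3486784401 - 4 = -10460353207.

-10460353207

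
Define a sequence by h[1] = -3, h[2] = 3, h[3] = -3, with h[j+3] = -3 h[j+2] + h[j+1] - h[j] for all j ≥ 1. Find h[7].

h[4] = -3(-3) + 3 - (-3) = 15
h[5] = -3(15) + (-3) - 3 = -51
h[6] = -3(-51) + 15 - (-3) = 171
h[7] = -3(171) + (-51) - 15 = -579

-579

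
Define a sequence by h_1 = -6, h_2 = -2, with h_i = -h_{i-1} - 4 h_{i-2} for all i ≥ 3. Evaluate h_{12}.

h_3 = -(-2) - 4·(-6) = 26
h_4 = -26 - 4·(-2) = -18
h_5 = -(-18) - 4·26 = -86
h_6 = -(-86) - 4·(-18) = 158
h_7 = -158 - 4·(-86) = 186
h_8 = -186 - 4·158 = -818
h_9 = -(-818) - 4·186 = 74
h_{10} = -74 - 4·(-818) = 3198
h_{11} = -3198 - 4·74 = -3494
h_{12} = -(-3494) - 4·3198 = -9298

-9298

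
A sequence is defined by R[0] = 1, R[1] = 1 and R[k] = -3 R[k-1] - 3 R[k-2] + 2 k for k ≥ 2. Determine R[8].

R[2] = -3*1 - 3*1 + 4 = -2
R[3] = -3*(-2) - 3*1 + 6 = 9
R[4] = -3*9 - 3*(-2) + 8 = -13
R[5] = -3*(-13) - 3*9 + 10 = 22
R[6] = -3*22 - 3*(-13) + 12 = -15
R[7] = -3*(-15) - 3*22 + 14 = -7
R[8] = -3*(-7) - 3*(-15) + 16 = 82

82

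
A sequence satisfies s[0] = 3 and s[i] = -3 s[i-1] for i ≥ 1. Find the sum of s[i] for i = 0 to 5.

-546

s[1] = -3(3) = -9
s[2] = -3(-9) = 27
s[3] = -3(27) = -81
s[4] = -3(-81) = 243
s[5] = -3(243) = -729
Sum = 3 + (-9) + 27 + (-81) + 243 + (-729) = -546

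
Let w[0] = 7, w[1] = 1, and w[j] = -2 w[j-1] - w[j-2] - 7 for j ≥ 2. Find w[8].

-85

w[2] = -2(1) - 7 - 7 = -16
w[3] = -2(-16) - 1 - 7 = 24
w[4] = -2(24) - (-16) - 7 = -39
w[5] = -2(-39) - 24 - 7 = 47
w[6] = -2(47) - (-39) - 7 = -62
w[7] = -2(-62) - 47 - 7 = 70
w[8] = -2(70) - (-62) - 7 = -85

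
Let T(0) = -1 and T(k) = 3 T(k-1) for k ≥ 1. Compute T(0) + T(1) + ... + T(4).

-121

T(1) = 3(-1) = -3
T(2) = 3(-3) = -9
T(3) = 3(-9) = -27
T(4) = 3(-27) = -81
Sum = (-1) + (-3) + (-9) + (-27) + (-81) = -121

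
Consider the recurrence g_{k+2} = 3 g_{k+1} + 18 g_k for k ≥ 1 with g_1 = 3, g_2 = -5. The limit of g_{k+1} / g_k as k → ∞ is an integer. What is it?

6

The characteristic equation is r^2 - 3r - 18 = 0, which factors as (r - 6)(r + 3) = 0.
So the roots are 6 and -3. Since |6| > |-3| and the coefficient of 6^k is non-zero, the ratio tends to 6.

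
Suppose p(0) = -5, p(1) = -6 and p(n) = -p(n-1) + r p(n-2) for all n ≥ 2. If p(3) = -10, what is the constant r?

p(2) = 6 - 5r
p(3) = -6 - r
So -6 - r = -10, giving r = 4.

4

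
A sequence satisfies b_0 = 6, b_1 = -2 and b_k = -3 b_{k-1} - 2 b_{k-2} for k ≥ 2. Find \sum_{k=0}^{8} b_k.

-674

b_2 = -3·(-2) - 2·6 = -6
b_3 = -3·(-6) - 2·(-2) = 22
b_4 = -3·22 - 2·(-6) = -54
b_5 = -3·(-54) - 2·22 = 118
b_6 = -3·118 - 2·(-54) = -246
b_7 = -3·(-246) - 2·118 = 502
b_8 = -3·502 - 2·(-246) = -1014
Sum = 6 + (-2) + (-6) + 22 + (-54) + 118 + (-246) + 502 + (-1014) = -674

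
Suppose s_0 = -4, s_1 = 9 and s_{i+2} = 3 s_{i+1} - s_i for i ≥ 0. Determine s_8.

10391

s_2 = 3(9) - (-4) = 31
s_3 = 3(31) - 9 = 84
s_4 = 3(84) - 31 = 221
s_5 = 3(221) - 84 = 579
s_6 = 3(579) - 221 = 1516
s_7 = 3(1516) - 579 = 3969
s_8 = 3(3969) - 1516 = 10391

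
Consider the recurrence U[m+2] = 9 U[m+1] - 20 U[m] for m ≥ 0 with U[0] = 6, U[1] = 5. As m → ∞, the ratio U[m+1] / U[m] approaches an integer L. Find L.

The characteristic equation is r^2 - 9r + 20 = 0, which factors as (r - 5)(r - 4) = 0.
So the roots are 5 and 4. Since |5| > |4| and the coefficient of 5^m is non-zero, the ratio tends to 5.

5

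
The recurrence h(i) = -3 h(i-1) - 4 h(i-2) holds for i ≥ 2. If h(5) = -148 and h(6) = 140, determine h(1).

Rearranging, h(i-2) = (h(i) + 3 h(i-1)) / -4.
h(4) = (140 + 3(-148)) / -4 = -304/-4 = 76
h(3) = (-148 + 3(76)) / -4 = 80/-4 = -20
h(2) = (76 + 3(-20)) / -4 = 16/-4 = -4
h(1) = (-20 + 3(-4)) / -4 = -32/-4 = 8

8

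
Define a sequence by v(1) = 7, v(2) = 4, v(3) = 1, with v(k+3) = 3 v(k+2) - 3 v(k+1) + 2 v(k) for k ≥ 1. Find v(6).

v(4) = 3·1 - 3·4 + 2·7 = 5
v(5) = 3·5 - 3·1 + 2·4 = 20
v(6) = 3·20 - 3·5 + 2·1 = 47

47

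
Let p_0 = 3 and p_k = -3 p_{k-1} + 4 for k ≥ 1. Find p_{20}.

6973568803

The fixed point is 4/(1 + 3) = 1, so p_k - 1 = -3(p_{k-1} - 1).
Hence p_k = 2·(-3)^k + 1.
p_{20} = 2·(-3)^{20} + 1 = 2·3486784401 + 1 = 6973568803.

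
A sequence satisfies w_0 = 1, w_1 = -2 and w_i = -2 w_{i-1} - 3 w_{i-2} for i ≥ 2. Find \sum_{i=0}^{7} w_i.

-40

w_2 = -2·(-2) - 3·1 = 1
w_3 = -2·1 - 3·(-2) = 4
w_4 = -2·4 - 3·1 = -11
w_5 = -2·(-11) - 3·4 = 10
w_6 = -2·10 - 3·(-11) = 13
w_7 = -2·13 - 3·10 = -56
Sum = 1 + (-2) + 1 + 4 + (-11) + 10 + 13 + (-56) = -40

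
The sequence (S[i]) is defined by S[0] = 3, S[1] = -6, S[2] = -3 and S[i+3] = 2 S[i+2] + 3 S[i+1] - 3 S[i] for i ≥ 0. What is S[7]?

-1401

S[3] = 2·(-3) + 3·(-6) - 3·3 = -33
S[4] = 2·(-33) + 3·(-3) - 3·(-6) = -57
S[5] = 2·(-57) + 3·(-33) - 3·(-3) = -204
S[6] = 2·(-204) + 3·(-57) - 3·(-33) = -480
S[7] = 2·(-480) + 3·(-204) - 3·(-57) = -1401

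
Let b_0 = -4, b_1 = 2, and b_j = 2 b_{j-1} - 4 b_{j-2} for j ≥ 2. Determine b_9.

b_2 = 2(2) - 4(-4) = 20
b_3 = 2(20) - 4(2) = 32
b_4 = 2(32) - 4(20) = -16
b_5 = 2(-16) - 4(32) = -160
b_6 = 2(-160) - 4(-16) = -256
b_7 = 2(-256) - 4(-160) = 128
b_8 = 2(128) - 4(-256) = 1280
b_9 = 2(1280) - 4(128) = 2048

2048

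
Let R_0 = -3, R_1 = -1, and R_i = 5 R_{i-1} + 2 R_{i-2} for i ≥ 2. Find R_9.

-1373601

R_2 = 5·(-1) + 2·(-3) = -11
R_3 = 5·(-11) + 2·(-1) = -57
R_4 = 5·(-57) + 2·(-11) = -307
R_5 = 5·(-307) + 2·(-57) = -1649
R_6 = 5·(-1649) + 2·(-307) = -8859
R_7 = 5·(-8859) + 2·(-1649) = -47593
R_8 = 5·(-47593) + 2·(-8859) = -255683
R_9 = 5·(-255683) + 2·(-47593) = -1373601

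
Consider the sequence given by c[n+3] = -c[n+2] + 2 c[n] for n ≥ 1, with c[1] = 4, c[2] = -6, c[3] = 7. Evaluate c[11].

c[4] = -7 + 2*4 = 1
c[5] = -1 + 2*(-6) = -13
c[6] = -(-13) + 2*7 = 27
c[7] = -27 + 2*1 = -25
c[8] = -(-25) + 2*(-13) = -1
c[9] = -(-1) + 2*27 = 55
c[10] = -55 + 2*(-25) = -105
c[11] = -(-105) + 2*(-1) = 103

103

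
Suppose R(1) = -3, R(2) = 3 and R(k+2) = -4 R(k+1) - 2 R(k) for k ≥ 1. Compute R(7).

-696

R(3) = -4*3 - 2*(-3) = -6
R(4) = -4*(-6) - 2*3 = 18
R(5) = -4*18 - 2*(-6) = -60
R(6) = -4*(-60) - 2*18 = 204
R(7) = -4*204 - 2*(-60) = -696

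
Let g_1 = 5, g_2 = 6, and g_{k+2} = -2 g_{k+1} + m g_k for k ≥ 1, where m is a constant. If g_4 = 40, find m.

-4

g_3 = -12 + 5m
g_4 = 24 - 4m
So 24 - 4m = 40, giving m = -4.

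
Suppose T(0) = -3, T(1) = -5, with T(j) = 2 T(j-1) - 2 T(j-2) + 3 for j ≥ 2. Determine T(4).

T(2) = 2·(-5) - 2·(-3) + 3 = -1
T(3) = 2·(-1) - 2·(-5) + 3 = 11
T(4) = 2·11 - 2·(-1) + 3 = 27

27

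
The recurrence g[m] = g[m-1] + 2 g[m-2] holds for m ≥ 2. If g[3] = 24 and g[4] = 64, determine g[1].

Rearranging, g[m-2] = (g[m] - g[m-1]) / 2.
g[2] = (64 - 24) / 2 = 40/2 = 20
g[1] = (24 - 20) / 2 = 4/2 = 2

2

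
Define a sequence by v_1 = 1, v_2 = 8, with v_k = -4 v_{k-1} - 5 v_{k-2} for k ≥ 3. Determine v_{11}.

v_3 = -4·8 - 5·1 = -37
v_4 = -4·(-37) - 5·8 = 108
v_5 = -4·108 - 5·(-37) = -247
v_6 = -4·(-247) - 5·108 = 448
v_7 = -4·448 - 5·(-247) = -557
v_8 = -4·(-557) - 5·448 = -12
v_9 = -4·(-12) - 5·(-557) = 2833
v_{10} = -4·2833 - 5·(-12) = -11272
v_{11} = -4·(-11272) - 5·2833 = 30923

30923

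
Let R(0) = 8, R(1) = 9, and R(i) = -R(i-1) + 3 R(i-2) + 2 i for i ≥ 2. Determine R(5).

1

R(2) = -9 + 3*8 + 4 = 19
R(3) = -19 + 3*9 + 6 = 14
R(4) = -14 + 3*19 + 8 = 51
R(5) = -51 + 3*14 + 10 = 1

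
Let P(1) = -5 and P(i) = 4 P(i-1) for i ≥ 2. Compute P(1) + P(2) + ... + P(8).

P(2) = 4·(-5) = -20
P(3) = 4·(-20) = -80
P(4) = 4·(-80) = -320
P(5) = 4·(-320) = -1280
P(6) = 4·(-1280) = -5120
P(7) = 4·(-5120) = -20480
P(8) = 4·(-20480) = -81920
Sum = (-5) + (-20) + (-80) + (-320) + (-1280) + (-5120) + (-20480) + (-81920) = -109225

-109225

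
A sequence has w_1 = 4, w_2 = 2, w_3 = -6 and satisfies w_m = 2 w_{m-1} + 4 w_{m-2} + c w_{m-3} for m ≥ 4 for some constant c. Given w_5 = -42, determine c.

w_4 = -4 + 4c
w_5 = -32 + 10c
So -32 + 10c = -42, giving c = -1.

-1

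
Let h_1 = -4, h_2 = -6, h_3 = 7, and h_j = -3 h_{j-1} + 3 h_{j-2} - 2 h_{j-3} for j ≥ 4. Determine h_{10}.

-112459

h_4 = -3(7) + 3(-6) - 2(-4) = -31
h_5 = -3(-31) + 3(7) - 2(-6) = 126
h_6 = -3(126) + 3(-31) - 2(7) = -485
h_7 = -3(-485) + 3(126) - 2(-31) = 1895
h_8 = -3(1895) + 3(-485) - 2(126) = -7392
h_9 = -3(-7392) + 3(1895) - 2(-485) = 28831
h_{10} = -3(28831) + 3(-7392) - 2(1895) = -112459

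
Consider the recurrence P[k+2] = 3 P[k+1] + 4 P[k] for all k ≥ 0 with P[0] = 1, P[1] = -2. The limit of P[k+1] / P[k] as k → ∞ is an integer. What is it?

The characteristic equation is r^2 - 3r - 4 = 0, which factors as (r - 4)(r + 1) = 0.
So the roots are 4 and -1. Since |4| > |-1| and the coefficient of 4^k is non-zero, the ratio tends to 4.

4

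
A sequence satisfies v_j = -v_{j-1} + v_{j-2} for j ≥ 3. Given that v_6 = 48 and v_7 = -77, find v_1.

Rearranging, v_{j-2} = v_j + v_{j-1}.
v_5 = -77 + 48 = -29
v_4 = 48 + (-29) = 19
v_3 = -29 + 19 = -10
v_2 = 19 + (-10) = 9
v_1 = -10 + 9 = -1

-1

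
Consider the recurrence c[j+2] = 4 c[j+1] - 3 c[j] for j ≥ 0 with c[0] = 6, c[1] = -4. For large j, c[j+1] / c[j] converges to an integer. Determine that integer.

3

The characteristic equation is r^2 - 4r + 3 = 0, which factors as (r - 3)(r - 1) = 0.
So the roots are 3 and 1. Since |3| > |1| and the coefficient of 3^j is non-zero, the ratio tends to 3.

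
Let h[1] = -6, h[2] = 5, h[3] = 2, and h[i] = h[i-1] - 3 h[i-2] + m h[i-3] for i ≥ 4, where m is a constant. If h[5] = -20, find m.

h[4] = -13 - 6m
h[5] = -19 - m
So -19 - m = -20, giving m = 1.

1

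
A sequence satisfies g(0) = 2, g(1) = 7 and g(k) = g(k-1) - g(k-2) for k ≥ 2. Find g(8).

g(2) = 7 - 2 = 5
g(3) = 5 - 7 = -2
g(4) = (-2) - 5 = -7
g(5) = (-7) - (-2) = -5
g(6) = (-5) - (-7) = 2
g(7) = 2 - (-5) = 7
g(8) = 7 - 2 = 5

5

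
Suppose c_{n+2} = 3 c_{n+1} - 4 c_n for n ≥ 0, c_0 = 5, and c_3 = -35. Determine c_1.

Let c_1 = y.
c_2 = -20 + 3y
c_3 = -60 + 5y
So -60 + 5y = -35, giving y = 5.

5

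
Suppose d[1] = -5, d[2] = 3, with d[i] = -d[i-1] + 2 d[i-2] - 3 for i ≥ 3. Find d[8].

d[3] = -3 + 2*(-5) - 3 = -16
d[4] = -(-16) + 2*3 - 3 = 19
d[5] = -19 + 2*(-16) - 3 = -54
d[6] = -(-54) + 2*19 - 3 = 89
d[7] = -89 + 2*(-54) - 3 = -200
d[8] = -(-200) + 2*89 - 3 = 375

375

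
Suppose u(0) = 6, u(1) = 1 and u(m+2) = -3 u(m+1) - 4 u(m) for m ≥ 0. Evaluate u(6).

u(2) = -3·1 - 4·6 = -27
u(3) = -3·(-27) - 4·1 = 77
u(4) = -3·77 - 4·(-27) = -123
u(5) = -3·(-123) - 4·77 = 61
u(6) = -3·61 - 4·(-123) = 309

309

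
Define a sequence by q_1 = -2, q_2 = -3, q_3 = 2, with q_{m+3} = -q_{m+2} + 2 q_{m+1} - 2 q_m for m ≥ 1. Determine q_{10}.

-726

q_4 = -2 + 2*(-3) - 2*(-2) = -4
q_5 = -(-4) + 2*2 - 2*(-3) = 14
q_6 = -14 + 2*(-4) - 2*2 = -26
q_7 = -(-26) + 2*14 - 2*(-4) = 62
q_8 = -62 + 2*(-26) - 2*14 = -142
q_9 = -(-142) + 2*62 - 2*(-26) = 318
q_{10} = -318 + 2*(-142) - 2*62 = -726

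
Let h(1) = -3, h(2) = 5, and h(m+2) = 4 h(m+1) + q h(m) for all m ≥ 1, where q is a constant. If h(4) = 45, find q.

h(3) = 20 - 3q
h(4) = 80 - 7q
So 80 - 7q = 45, giving q = 5.

5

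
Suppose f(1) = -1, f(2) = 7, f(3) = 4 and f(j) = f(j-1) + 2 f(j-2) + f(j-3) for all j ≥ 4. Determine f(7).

f(4) = 4 + 2·7 + (-1) = 17
f(5) = 17 + 2·4 + 7 = 32
f(6) = 32 + 2·17 + 4 = 70
f(7) = 70 + 2·32 + 17 = 151

151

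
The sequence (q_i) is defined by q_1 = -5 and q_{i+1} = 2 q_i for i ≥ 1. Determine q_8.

q_2 = 2(-5) = -10
q_3 = 2(-10) = -20
q_4 = 2(-20) = -40
q_5 = 2(-40) = -80
q_6 = 2(-80) = -160
q_7 = 2(-160) = -320
q_8 = 2(-320) = -640

-640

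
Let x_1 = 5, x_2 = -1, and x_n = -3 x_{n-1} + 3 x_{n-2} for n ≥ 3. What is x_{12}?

x_3 = -3(-1) + 3(5) = 18
x_4 = -3(18) + 3(-1) = -57
x_5 = -3(-57) + 3(18) = 225
x_6 = -3(225) + 3(-57) = -846
x_7 = -3(-846) + 3(225) = 3213
x_8 = -3(3213) + 3(-846) = -12177
x_9 = -3(-12177) + 3(3213) = 46170
x_{10} = -3(46170) + 3(-12177) = -175041
x_{11} = -3(-175041) + 3(46170) = 663633
x_{12} = -3(663633) + 3(-175041) = -2516022

-2516022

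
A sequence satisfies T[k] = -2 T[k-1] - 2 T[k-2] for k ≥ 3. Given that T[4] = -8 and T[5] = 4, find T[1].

-1

Rearranging, T[k-2] = (T[k] + 2 T[k-1]) / -2.
T[3] = (4 + 2·(-8)) / -2 = -12/-2 = 6
T[2] = (-8 + 2·6) / -2 = 4/-2 = -2
T[1] = (6 + 2·(-2)) / -2 = 2/-2 = -1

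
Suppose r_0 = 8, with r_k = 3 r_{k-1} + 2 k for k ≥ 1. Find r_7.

20768

r_1 = 3·8 + 2 = 26
r_2 = 3·26 + 4 = 82
r_3 = 3·82 + 6 = 252
r_4 = 3·252 + 8 = 764
r_5 = 3·764 + 10 = 2302
r_6 = 3·2302 + 12 = 6918
r_7 = 3·6918 + 14 = 20768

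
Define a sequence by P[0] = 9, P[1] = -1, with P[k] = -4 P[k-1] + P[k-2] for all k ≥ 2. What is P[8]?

P[2] = -4·(-1) + 9 = 13
P[3] = -4·13 + (-1) = -53
P[4] = -4·(-53) + 13 = 225
P[5] = -4·225 + (-53) = -953
P[6] = -4·(-953) + 225 = 4037
P[7] = -4·4037 + (-953) = -17101
P[8] = -4·(-17101) + 4037 = 72441

72441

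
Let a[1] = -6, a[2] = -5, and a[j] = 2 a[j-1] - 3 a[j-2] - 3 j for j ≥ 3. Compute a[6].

a[3] = 2(-5) - 3(-6) - 9 = -1
a[4] = 2(-1) - 3(-5) - 12 = 1
a[5] = 2(1) - 3(-1) - 15 = -10
a[6] = 2(-10) - 3(1) - 18 = -41

-41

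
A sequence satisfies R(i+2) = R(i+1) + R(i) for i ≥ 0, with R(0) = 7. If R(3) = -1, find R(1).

Let R(1) = y.
R(2) = 7 + y
R(3) = 7 + 2y
So 7 + 2y = -1, giving y = -4.

-4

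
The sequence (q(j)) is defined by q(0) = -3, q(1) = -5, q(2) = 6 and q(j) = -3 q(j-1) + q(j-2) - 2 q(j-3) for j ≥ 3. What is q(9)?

q(3) = -3·6 + (-5) - 2·(-3) = -17
q(4) = -3·(-17) + 6 - 2·(-5) = 67
q(5) = -3·67 + (-17) - 2·6 = -230
q(6) = -3·(-230) + 67 - 2·(-17) = 791
q(7) = -3·791 + (-230) - 2·67 = -2737
q(8) = -3·(-2737) + 791 - 2·(-230) = 9462
q(9) = -3·9462 + (-2737) - 2·791 = -32705

-32705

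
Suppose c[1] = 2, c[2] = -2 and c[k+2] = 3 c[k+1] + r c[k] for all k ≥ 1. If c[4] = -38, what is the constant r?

-5

c[3] = -6 + 2r
c[4] = -18 + 4r
So -18 + 4r = -38, giving r = -5.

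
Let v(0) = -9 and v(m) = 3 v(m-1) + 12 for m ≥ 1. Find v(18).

-1162261473

The fixed point is 12/(1 - 3) = -6, so v(m) + 6 = 3(v(m-1) + 6).
Hence v(m) = -3·3^m - 6.
v(18) = -3·3^{18} - 6 = -3·387420489 - 6 = -1162261473.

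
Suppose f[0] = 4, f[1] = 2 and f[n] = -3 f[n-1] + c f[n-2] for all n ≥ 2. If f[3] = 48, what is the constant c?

-3

f[2] = -6 + 4c
f[3] = 18 - 10c
So 18 - 10c = 48, giving c = -3.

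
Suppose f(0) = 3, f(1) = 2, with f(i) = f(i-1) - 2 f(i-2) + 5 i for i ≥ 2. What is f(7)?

f(2) = 2 - 2·3 + 10 = 6
f(3) = 6 - 2·2 + 15 = 17
f(4) = 17 - 2·6 + 20 = 25
f(5) = 25 - 2·17 + 25 = 16
f(6) = 16 - 2·25 + 30 = -4
f(7) = (-4) - 2·16 + 35 = -1

-1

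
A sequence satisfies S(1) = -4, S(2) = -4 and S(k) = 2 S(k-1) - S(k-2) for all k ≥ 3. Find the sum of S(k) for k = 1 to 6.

-24

S(3) = 2(-4) - (-4) = -4
S(4) = 2(-4) - (-4) = -4
S(5) = 2(-4) - (-4) = -4
S(6) = 2(-4) - (-4) = -4
Sum = (-4) + (-4) + (-4) + (-4) + (-4) + (-4) = -24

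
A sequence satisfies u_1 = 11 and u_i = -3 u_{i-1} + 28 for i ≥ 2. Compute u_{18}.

The fixed point is 28/(1 + 3) = 7, so u_i - 7 = -3(u_{i-1} - 7).
Hence u_i = 4·(-3)^{i-1} + 7.
u_{18} = 4·(-3)^{17} + 7 = 4·-129140163 + 7 = -516560645.

-516560645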